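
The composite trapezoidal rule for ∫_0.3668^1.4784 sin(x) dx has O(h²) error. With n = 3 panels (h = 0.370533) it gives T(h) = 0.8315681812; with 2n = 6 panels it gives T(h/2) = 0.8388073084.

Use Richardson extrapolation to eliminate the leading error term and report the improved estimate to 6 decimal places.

0.841220

Leading term ∝ h^2; use weight 4 = 2^2.
4·0.8388073084 = 3.3552292336; subtract 0.8315681812 → 2.5236610524
R = 2.5236610524/3 = 0.8412203508
Correction |R − A(h/2)| = 2.413e-03; gap |A(h/2) − A(h)| = 7.239e-03.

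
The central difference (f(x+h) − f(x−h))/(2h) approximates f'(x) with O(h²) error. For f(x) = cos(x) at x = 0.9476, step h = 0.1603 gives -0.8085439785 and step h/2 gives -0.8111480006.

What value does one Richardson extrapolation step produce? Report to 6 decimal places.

With r = 2 the leading error scales as h^2, so the weight is 2^2 = 4.
4·(-0.8111480006) = -3.2445920024; subtract (-0.8085439785) → -2.4360480239
Extrapolated: (-2.4360480239) / 3 = -0.8120160080
Gap between inputs: 2.604e-03; correction applied: −0.0008680074.

-0.812016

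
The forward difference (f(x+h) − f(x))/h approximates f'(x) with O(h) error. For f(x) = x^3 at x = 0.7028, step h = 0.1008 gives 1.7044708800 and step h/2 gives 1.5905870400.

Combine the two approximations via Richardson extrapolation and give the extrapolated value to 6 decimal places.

1.476703

Leading term ∝ h^1; use weight 2 = 2^1.
Difference of the inputs: 1.5905870400 − 1.7044708800 = -0.1138838400
Correction (A(h/2) − A(h))/(2 − 1) = (-0.1138838400)/1 = -0.1138838400
R = 1.5905870400 − 0.1138838400 = 1.4767032000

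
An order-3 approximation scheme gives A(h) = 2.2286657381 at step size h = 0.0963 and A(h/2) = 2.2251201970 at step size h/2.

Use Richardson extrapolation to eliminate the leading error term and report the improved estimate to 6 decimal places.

r = 3, so 2^r = 8.
8·2.2251201970 − 2.2286657381 = 15.5722958379
15.5722958379 ÷ 7 = 2.2246136911
Correction |R − A(h/2)| = 5.065e-04; gap |A(h/2) − A(h)| = 3.546e-03.

2.224614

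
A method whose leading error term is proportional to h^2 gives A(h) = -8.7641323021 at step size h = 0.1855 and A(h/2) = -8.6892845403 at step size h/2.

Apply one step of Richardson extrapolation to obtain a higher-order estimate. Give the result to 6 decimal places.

-8.664335

Order 2 gives 2^r = 4 and 2^r − 1 = 3.
Top: 4(-8.6892845403) − (-8.7641323021) = -25.9930058591
R = (-25.9930058591)/3 = -8.6643352864
Correction |R − A(h/2)| = 2.495e-02; gap |A(h/2) − A(h)| = 7.485e-02.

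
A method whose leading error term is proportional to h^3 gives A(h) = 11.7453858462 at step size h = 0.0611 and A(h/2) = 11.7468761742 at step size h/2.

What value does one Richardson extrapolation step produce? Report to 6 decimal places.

11.747089

The method has order 3: 2^3 = 8.
Weighted: 93.9750093936 − 11.7453858462 = 82.2296235474
Divide by 2^3 − 1 = 7.
82.2296235474 ÷ 7 = 11.7470890782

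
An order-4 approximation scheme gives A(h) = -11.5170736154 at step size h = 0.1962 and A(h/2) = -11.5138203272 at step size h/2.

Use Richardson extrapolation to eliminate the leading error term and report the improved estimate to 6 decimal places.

-11.513603

The method has order 4: 2^4 = 16.
16 × (-11.5138203272) − (-11.5170736154) = -172.7040516198
Extrapolated: (-172.7040516198) / 15 = -11.5136034413
Gap between inputs: 3.253e-03; correction applied: +0.0002168859.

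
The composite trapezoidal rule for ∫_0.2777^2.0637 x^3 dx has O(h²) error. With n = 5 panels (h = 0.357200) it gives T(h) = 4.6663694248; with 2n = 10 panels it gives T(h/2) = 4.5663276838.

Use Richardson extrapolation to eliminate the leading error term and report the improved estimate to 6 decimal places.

4.532980

r = 2, so 2^r = 4.
Numerator 4 × A(h/2) − A(h) = 4 × 4.5663276838 − 4.6663694248 = 13.5989413104
13.5989413104 ÷ 3 = 4.5329804368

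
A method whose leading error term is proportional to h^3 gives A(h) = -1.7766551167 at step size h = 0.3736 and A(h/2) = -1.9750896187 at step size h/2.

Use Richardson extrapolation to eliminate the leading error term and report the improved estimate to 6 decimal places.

-2.003437

Method order is 3; weight 2^3 = 8.
8*(-1.9750896187) = -15.8007169496; (-15.8007169496) − (-1.7766551167) = -14.0240618329
Extrapolated: (-14.0240618329) / 7 = -2.0034374047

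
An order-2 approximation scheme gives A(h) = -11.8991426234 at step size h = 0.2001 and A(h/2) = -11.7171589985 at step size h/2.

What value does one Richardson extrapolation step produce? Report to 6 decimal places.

-11.656498

Method order is 2; weight 2^2 = 4.
Top: 4(-11.7171589985) − (-11.8991426234) = -34.9694933706
Denominator 4 − 1 = 3.
So the Richardson estimate is -11.6564977902.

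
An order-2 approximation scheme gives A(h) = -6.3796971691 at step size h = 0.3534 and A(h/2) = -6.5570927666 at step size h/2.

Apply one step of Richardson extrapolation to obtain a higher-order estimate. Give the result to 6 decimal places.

Error is O(h^2); halving h shrinks it by 2^2 = 4.
4·(-6.5570927666) = -26.2283710664; (-26.2283710664) − (-6.3796971691) = -19.8486738973
Divide by 2^2 − 1 = 3.
Result: -6.6162246324
Shift from A(h/2): −0.0591318658.

-6.616225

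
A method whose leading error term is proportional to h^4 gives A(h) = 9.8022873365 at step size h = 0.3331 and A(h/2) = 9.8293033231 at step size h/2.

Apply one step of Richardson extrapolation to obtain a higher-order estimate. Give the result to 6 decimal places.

9.831104

Order 4 gives 2^r = 16 and 2^r − 1 = 15.
Numerator 16*A(h/2) − A(h) = 16*9.8293033231 − 9.8022873365 = 147.4665658331
Denominator 16 − 1 = 15.
Extrapolated: 147.4665658331 / 15 = 9.8311043889
Correction |R − A(h/2)| = 1.801e-03; gap |A(h/2) − A(h)| = 2.702e-02.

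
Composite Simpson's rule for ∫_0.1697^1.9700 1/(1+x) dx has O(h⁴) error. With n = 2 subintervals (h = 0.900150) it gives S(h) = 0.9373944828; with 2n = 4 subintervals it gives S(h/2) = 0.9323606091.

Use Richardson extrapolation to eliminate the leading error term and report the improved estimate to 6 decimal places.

0.932025

The method has order 4: 2^4 = 16.
Weighted: 14.9177697456 − 0.9373944828 = 13.9803752628
R = 13.9803752628/15 = 0.9320250175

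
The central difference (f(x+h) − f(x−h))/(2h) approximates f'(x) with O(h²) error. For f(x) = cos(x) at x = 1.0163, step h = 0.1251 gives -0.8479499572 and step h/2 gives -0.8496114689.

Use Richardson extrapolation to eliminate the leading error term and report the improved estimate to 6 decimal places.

With r = 2 the leading error scales as h^2, so the weight is 2^2 = 4.
Numerator 4 × A(h/2) − A(h) = 4 × (-0.8496114689) − (-0.8479499572) = -2.5504959184
Denominator 4 − 1 = 3.
(4 × (-0.8496114689) − (-0.8479499572))/(4 − 1) = -0.8501653061

-0.850165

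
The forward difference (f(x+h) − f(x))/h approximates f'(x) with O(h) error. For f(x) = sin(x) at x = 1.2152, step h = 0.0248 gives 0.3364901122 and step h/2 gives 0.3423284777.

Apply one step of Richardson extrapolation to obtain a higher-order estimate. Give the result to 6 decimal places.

r = 1: numerator weight 2, denominator 1.
Numerator 2·A(h/2) − A(h) = 2·0.3423284777 − 0.3364901122 = 0.3481668432
R = 0.3481668432/1 = 0.3481668432
Gap between inputs: 5.838e-03; correction applied: +0.0058383655.

0.348167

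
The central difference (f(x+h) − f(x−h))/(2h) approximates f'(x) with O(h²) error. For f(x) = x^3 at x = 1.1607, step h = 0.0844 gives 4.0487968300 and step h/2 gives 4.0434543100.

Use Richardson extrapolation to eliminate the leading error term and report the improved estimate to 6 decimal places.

4.041673

Error is O(h^2); halving h shrinks it by 2^2 = 4.
Top: 4(4.0434543100) − (4.0487968300) = 12.1250204100
Divide by 2^2 − 1 = 3.
Extrapolated: 12.1250204100 / 3 = 4.0416734700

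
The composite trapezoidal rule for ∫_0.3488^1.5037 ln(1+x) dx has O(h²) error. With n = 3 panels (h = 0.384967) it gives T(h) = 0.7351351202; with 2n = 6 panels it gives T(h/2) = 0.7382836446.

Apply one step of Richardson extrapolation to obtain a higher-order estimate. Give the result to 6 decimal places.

Method order is 2; weight 2^2 = 4.
2^2×A(h/2) = 2.9531345784; minus A(h) gives 2.2179994582.
R = 2.2179994582/3 = 0.7393331527

0.739333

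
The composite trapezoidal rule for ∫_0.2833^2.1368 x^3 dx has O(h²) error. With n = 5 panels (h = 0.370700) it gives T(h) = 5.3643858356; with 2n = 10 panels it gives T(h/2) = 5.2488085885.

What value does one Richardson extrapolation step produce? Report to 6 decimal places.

5.210283

The method has order 2: 2^2 = 4.
Difference of the inputs: 5.2488085885 − 5.3643858356 = -0.1155772471
Correction (A(h/2) − A(h))/(4 − 1) = (-0.1155772471)/3 = -0.0385257490
R = 5.2488085885 − 0.0385257490 = 5.2102828395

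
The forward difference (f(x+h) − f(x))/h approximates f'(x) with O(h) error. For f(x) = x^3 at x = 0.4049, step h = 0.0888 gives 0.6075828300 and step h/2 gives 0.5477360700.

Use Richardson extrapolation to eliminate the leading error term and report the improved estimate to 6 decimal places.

0.487889

Error is O(h^1); halving h shrinks it by 2^1 = 2.
2*0.5477360700 = 1.0954721400; subtract 0.6075828300 → 0.4878893100
Divide by 2^1 − 1 = 1.
Result: 0.4878893100
Gap between inputs: 5.985e-02; correction applied: −0.0598467600.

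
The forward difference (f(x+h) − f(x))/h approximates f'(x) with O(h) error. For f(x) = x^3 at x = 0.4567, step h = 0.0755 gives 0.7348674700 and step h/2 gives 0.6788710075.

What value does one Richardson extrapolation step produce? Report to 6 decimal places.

With r = 1 the leading error scales as h^1, so the weight is 2^1 = 2.
2^1 × A(h/2) = 1.3577420150; minus A(h) gives 0.6228745450.
R = 0.6228745450/1 = 0.6228745450

0.622875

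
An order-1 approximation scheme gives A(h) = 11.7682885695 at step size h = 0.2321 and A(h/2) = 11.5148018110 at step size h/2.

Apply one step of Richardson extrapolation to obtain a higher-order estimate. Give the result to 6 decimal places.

11.261315

r = 1: numerator weight 2, denominator 1.
2^1 × A(h/2) = 23.0296036220; minus A(h) gives 11.2613150525.
Extrapolated: 11.2613150525 / 1 = 11.2613150525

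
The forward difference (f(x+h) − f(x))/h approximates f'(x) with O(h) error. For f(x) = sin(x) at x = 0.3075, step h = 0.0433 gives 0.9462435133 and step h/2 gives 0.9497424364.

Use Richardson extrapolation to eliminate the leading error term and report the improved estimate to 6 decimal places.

0.953241

The method has order 1: 2^1 = 2.
Top: 2(0.9497424364) − (0.9462435133) = 0.9532413595
Denominator 2 − 1 = 1.
R = 0.9532413595/1 = 0.9532413595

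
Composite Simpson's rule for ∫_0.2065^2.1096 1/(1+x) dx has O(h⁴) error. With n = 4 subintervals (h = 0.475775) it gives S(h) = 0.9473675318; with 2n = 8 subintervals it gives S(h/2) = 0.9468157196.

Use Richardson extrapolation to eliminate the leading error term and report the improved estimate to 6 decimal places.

Method order is 4; weight 2^4 = 16.
Weighted: 15.1490515136 − 0.9473675318 = 14.2016839818
Denominator 16 − 1 = 15.
(16·0.9468157196 − 0.9473675318)/(16 − 1) = 0.9467789321

0.946779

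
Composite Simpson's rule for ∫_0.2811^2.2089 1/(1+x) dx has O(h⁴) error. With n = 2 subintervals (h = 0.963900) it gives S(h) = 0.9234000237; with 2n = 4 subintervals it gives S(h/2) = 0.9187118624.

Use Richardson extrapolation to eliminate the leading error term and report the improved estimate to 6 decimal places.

r = 4: numerator weight 16, denominator 15.
16*0.9187118624 = 14.6993897984; subtract 0.9234000237 → 13.7759897747
(16*0.9187118624 − 0.9234000237)/(16 − 1) = 0.9183993183

0.918399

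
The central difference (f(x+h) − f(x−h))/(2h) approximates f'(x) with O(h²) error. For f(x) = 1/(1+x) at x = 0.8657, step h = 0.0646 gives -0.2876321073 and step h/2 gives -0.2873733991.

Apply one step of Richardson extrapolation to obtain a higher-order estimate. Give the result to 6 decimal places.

-0.287287

Method order is 2; weight 2^2 = 4.
Difference of the inputs: -0.2873733991 − (-0.2876321073) = 0.0002587082
Correction (A(h/2) − A(h))/(4 − 1) = 0.0002587082/3 = 0.0000862361
R = -0.2873733991 + 0.0000862361 = -0.2872871630
Correction |R − A(h/2)| = 8.624e-05; gap |A(h/2) − A(h)| = 2.587e-04.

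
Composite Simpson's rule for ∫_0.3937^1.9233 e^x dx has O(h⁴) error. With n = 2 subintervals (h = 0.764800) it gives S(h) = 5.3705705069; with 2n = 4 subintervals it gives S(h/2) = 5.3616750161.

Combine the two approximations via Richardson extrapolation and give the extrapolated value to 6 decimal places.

5.361082

With r = 4 the leading error scales as h^4, so the weight is 2^4 = 16.
16*5.3616750161 = 85.7868002576; subtract 5.3705705069 → 80.4162297507
Divide by 2^4 − 1 = 15.
80.4162297507 ÷ 15 = 5.3610819834
Shift from A(h/2): −0.0005930327.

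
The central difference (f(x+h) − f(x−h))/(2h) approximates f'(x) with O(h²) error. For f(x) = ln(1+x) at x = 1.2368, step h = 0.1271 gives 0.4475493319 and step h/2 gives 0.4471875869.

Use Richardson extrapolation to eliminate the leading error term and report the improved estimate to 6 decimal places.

0.447067

With r = 2 the leading error scales as h^2, so the weight is 2^2 = 4.
Numerator 4×A(h/2) − A(h) = 4×0.4471875869 − 0.4475493319 = 1.3412010157
R = 1.3412010157/3 = 0.4470670052
Gap between inputs: 3.617e-04; correction applied: −0.0001205817.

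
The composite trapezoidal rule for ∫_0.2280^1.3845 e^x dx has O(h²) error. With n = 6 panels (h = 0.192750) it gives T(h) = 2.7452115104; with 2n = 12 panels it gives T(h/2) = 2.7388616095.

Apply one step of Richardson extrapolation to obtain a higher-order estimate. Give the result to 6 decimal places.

2.736745

Leading term ∝ h^2; use weight 4 = 2^2.
Top: 4(2.7388616095) − (2.7452115104) = 8.2102349276
Denominator 4 − 1 = 3.
R = 8.2102349276/3 = 2.7367449759
Correction |R − A(h/2)| = 2.117e-03; gap |A(h/2) − A(h)| = 6.350e-03.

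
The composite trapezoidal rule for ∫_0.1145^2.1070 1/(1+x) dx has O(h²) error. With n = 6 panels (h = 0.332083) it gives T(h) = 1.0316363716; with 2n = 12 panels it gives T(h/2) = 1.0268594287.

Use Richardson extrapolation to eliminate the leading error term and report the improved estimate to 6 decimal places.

The method has order 2: 2^2 = 4.
Difference of the inputs: 1.0268594287 − 1.0316363716 = -0.0047769429
Divide by 2^2 − 1 = 3: (-0.0047769429)/3 = -0.0015923143
R = 1.0268594287 − 0.0015923143 = 1.0252671144
Gap between inputs: 4.777e-03; correction applied: −0.0015923143.

1.025267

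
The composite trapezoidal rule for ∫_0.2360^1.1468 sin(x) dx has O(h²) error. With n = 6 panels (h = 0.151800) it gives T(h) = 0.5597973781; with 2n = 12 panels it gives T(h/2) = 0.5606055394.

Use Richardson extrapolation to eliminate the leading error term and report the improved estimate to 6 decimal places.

The method has order 2: 2^2 = 4.
4·0.5606055394 − 0.5597973781 = 1.6826247795
Denominator 4 − 1 = 3.
So the Richardson estimate is 0.5608749265.

0.560875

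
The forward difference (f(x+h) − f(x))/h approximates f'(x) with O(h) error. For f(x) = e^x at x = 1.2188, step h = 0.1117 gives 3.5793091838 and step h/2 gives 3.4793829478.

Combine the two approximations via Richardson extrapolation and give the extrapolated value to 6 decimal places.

3.379457

r = 1, so 2^r = 2.
2*3.4793829478 = 6.9587658956; 6.9587658956 − 3.5793091838 = 3.3794567118
(2*3.4793829478 − 3.5793091838)/(2 − 1) = 3.3794567118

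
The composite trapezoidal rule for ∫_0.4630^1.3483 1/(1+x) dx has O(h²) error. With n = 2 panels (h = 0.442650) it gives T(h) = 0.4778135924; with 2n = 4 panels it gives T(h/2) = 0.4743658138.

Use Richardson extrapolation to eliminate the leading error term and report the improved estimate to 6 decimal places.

0.473217

Order 2 gives 2^r = 4 and 2^r − 1 = 3.
4 × 0.4743658138 = 1.8974632552; subtract 0.4778135924 → 1.4196496628
(4 × 0.4743658138 − 0.4778135924)/(4 − 1) = 0.4732165543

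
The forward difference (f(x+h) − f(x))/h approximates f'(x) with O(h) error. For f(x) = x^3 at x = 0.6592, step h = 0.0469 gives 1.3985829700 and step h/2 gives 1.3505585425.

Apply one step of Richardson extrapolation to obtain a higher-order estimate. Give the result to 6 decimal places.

1.302534

r = 1: numerator weight 2, denominator 1.
Difference of the inputs: 1.3505585425 − 1.3985829700 = -0.0480244275
Correction (A(h/2) − A(h))/(2 − 1) = (-0.0480244275)/1 = -0.0480244275
R = 1.3505585425 − 0.0480244275 = 1.3025341150
Gap between inputs: 4.802e-02; correction applied: −0.0480244275.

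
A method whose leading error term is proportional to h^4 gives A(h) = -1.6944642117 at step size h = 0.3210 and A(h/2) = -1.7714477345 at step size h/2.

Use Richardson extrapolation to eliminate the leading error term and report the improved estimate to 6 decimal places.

Error is O(h^4); halving h shrinks it by 2^4 = 16.
Numerator 16*A(h/2) − A(h) = 16*(-1.7714477345) − (-1.6944642117) = -26.6486995403
R = (-26.6486995403)/15 = -1.7765799694

-1.776580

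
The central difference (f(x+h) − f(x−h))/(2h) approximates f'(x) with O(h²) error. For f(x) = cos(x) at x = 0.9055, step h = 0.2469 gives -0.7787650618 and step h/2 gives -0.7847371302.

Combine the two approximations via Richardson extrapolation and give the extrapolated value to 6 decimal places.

-0.786728

r = 2: numerator weight 4, denominator 3.
2^2*A(h/2) = -3.1389485208; minus A(h) gives -2.3601834590.
(4*(-0.7847371302) − (-0.7787650618))/(4 − 1) = -0.7867278197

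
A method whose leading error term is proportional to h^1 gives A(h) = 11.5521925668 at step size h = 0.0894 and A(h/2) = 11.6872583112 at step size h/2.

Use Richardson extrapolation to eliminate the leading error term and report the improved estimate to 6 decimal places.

11.822324

Order 1 gives 2^r = 2 and 2^r − 1 = 1.
2 × 11.6872583112 = 23.3745166224; 23.3745166224 − 11.5521925668 = 11.8223240556
Extrapolated: 11.8223240556 / 1 = 11.8223240556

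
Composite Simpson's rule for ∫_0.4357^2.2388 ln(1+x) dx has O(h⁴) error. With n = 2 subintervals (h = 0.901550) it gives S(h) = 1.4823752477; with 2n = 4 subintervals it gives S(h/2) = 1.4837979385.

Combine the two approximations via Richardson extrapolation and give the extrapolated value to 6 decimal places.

With r = 4 the leading error scales as h^4, so the weight is 2^4 = 16.
Weighted: 23.7407670160 − 1.4823752477 = 22.2583917683
(16 × 1.4837979385 − 1.4823752477)/(16 − 1) = 1.4838927846
Shift from A(h/2): +0.0000948461.

1.483893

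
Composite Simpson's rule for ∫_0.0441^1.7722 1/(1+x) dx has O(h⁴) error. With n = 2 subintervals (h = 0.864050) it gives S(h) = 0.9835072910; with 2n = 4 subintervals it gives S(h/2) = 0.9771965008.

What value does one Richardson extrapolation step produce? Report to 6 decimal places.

0.976776

Method order is 4; weight 2^4 = 16.
2^4*A(h/2) = 15.6351440128; minus A(h) gives 14.6516367218.
Divide by 2^4 − 1 = 15.
So the Richardson estimate is 0.9767757815.
Correction |R − A(h/2)| = 4.207e-04; gap |A(h/2) − A(h)| = 6.311e-03.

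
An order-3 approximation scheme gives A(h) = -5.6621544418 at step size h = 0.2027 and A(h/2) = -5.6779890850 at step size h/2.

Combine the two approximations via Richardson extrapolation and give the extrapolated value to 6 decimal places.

-5.680251

Order 3 gives 2^r = 8 and 2^r − 1 = 7.
8*(-5.6779890850) − (-5.6621544418) = -39.7617582382
Denominator 8 − 1 = 7.
Extrapolated: (-39.7617582382) / 7 = -5.6802511769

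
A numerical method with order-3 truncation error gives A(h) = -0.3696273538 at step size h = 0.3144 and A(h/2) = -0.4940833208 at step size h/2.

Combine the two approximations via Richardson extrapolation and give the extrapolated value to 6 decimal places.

Leading term ∝ h^3; use weight 8 = 2^3.
Numerator 8*A(h/2) − A(h) = 8*(-0.4940833208) − (-0.3696273538) = -3.5830392126
Divide by 2^3 − 1 = 7.
(8*(-0.4940833208) − (-0.3696273538))/(8 − 1) = -0.5118627447

-0.511863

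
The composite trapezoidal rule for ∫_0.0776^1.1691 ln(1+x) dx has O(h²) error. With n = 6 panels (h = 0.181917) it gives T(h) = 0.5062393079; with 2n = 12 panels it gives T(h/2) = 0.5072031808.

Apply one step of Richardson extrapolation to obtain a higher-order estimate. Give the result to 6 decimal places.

0.507524

r = 2, so 2^r = 4.
Numerator 4·A(h/2) − A(h) = 4·0.5072031808 − 0.5062393079 = 1.5225734153
Extrapolated: 1.5225734153 / 3 = 0.5075244718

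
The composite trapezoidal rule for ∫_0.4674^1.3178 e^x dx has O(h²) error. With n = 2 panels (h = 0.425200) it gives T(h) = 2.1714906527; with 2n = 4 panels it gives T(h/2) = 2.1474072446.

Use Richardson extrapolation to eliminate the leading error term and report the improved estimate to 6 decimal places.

2.139379

r = 2: numerator weight 4, denominator 3.
Difference of the inputs: 2.1474072446 − 2.1714906527 = -0.0240834081
Divide by 2^2 − 1 = 3: (-0.0240834081)/3 = -0.0080278027
R = A(h/2) + (A(h/2) − A(h))/3 = 2.1474072446 − 0.0080278027 = 2.1393794419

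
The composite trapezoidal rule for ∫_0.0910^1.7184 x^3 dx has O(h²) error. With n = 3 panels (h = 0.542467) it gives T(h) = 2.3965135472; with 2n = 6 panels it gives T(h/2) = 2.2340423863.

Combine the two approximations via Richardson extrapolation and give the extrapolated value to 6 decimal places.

The method has order 2: 2^2 = 4.
4 × 2.2340423863 = 8.9361695452; 8.9361695452 − 2.3965135472 = 6.5396559980
Divide by 2^2 − 1 = 3.
Extrapolated: 6.5396559980 / 3 = 2.1798853327

2.179885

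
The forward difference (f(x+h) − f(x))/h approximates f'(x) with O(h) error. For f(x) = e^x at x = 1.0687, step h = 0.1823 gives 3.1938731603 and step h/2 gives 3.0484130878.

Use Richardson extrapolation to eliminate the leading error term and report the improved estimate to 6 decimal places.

r = 1, so 2^r = 2.
2 × 3.0484130878 = 6.0968261756; subtract 3.1938731603 → 2.9029530153
Divide by 2^1 − 1 = 1.
(2 × 3.0484130878 − 3.1938731603)/(2 − 1) = 2.9029530153
Shift from A(h/2): −0.1454600725.

2.902953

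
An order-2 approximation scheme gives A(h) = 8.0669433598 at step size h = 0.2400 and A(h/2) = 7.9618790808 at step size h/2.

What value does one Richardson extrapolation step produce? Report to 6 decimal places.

7.926858

Leading term ∝ h^2; use weight 4 = 2^2.
4·7.9618790808 = 31.8475163232; 31.8475163232 − 8.0669433598 = 23.7805729634
R = 23.7805729634/3 = 7.9268576545
Shift from A(h/2): −0.0350214263.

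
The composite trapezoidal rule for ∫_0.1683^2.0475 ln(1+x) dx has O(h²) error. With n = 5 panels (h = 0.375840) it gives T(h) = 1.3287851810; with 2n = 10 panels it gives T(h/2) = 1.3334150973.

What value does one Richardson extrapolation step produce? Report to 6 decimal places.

1.334958

Error is O(h^2); halving h shrinks it by 2^2 = 4.
4×1.3334150973 = 5.3336603892; 5.3336603892 − 1.3287851810 = 4.0048752082
R = 4.0048752082/3 = 1.3349584027
Shift from A(h/2): +0.0015433054.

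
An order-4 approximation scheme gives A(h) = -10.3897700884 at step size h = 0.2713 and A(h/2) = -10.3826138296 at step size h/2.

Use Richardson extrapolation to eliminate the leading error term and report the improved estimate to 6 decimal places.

-10.382137

Order 4 gives 2^r = 16 and 2^r − 1 = 15.
Difference of the inputs: -10.3826138296 − (-10.3897700884) = 0.0071562588
Correction (A(h/2) − A(h))/(16 − 1) = 0.0071562588/15 = 0.0004770839
R = A(h/2) + (A(h/2) − A(h))/15 = -10.3826138296 + 0.0004770839 = -10.3821367457
Gap between inputs: 7.156e-03; correction applied: +0.0004770839.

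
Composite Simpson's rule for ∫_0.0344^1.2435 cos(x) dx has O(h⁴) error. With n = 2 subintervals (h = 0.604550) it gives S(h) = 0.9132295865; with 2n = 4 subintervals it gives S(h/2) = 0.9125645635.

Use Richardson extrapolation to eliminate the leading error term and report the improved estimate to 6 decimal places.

Order 4 gives 2^r = 16 and 2^r − 1 = 15.
2^4·A(h/2) = 14.6010330160; minus A(h) gives 13.6878034295.
Denominator 16 − 1 = 15.
Extrapolated: 13.6878034295 / 15 = 0.9125202286

0.912520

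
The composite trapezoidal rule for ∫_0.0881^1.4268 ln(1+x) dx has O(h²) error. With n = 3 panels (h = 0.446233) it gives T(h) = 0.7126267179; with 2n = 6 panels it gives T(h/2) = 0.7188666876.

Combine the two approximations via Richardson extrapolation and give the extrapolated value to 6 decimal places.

0.720947

The method has order 2: 2^2 = 4.
Numerator 4*A(h/2) − A(h) = 4*0.7188666876 − 0.7126267179 = 2.1628400325
Divide by 2^2 − 1 = 3.
R = 2.1628400325/3 = 0.7209466775
Shift from A(h/2): +0.0020799899.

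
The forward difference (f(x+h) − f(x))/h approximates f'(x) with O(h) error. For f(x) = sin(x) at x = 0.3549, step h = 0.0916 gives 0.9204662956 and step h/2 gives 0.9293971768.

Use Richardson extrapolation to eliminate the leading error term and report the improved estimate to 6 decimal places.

The method has order 1: 2^1 = 2.
2·0.9293971768 = 1.8587943536; 1.8587943536 − 0.9204662956 = 0.9383280580
(2·0.9293971768 − 0.9204662956)/(2 − 1) = 0.9383280580
Correction |R − A(h/2)| = 8.931e-03; gap |A(h/2) − A(h)| = 8.931e-03.

0.938328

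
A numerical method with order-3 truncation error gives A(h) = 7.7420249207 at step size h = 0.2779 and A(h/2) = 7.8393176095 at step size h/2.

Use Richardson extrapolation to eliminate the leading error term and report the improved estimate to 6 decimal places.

7.853217

Error is O(h^3); halving h shrinks it by 2^3 = 8.
Top: 8(7.8393176095) − (7.7420249207) = 54.9725159553
Denominator 8 − 1 = 7.
Result: 7.8532165650
Correction |R − A(h/2)| = 1.390e-02; gap |A(h/2) − A(h)| = 9.729e-02.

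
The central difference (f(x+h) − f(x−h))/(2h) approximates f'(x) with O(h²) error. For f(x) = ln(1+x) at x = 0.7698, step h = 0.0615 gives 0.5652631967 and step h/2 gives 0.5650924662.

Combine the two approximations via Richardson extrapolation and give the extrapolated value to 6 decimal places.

0.565036

The method has order 2: 2^2 = 4.
2^2·A(h/2) = 2.2603698648; minus A(h) gives 1.6951066681.
(4·0.5650924662 − 0.5652631967)/(4 − 1) = 0.5650355560
Correction |R − A(h/2)| = 5.691e-05; gap |A(h/2) − A(h)| = 1.707e-04.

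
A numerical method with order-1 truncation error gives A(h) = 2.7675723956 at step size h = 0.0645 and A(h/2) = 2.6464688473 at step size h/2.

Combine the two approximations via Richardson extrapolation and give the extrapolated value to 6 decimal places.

2.525365

The method has order 1: 2^1 = 2.
2·2.6464688473 = 5.2929376946; 5.2929376946 − 2.7675723956 = 2.5253652990
Divide by 2^1 − 1 = 1.
R = 2.5253652990/1 = 2.5253652990
Shift from A(h/2): −0.1211035483.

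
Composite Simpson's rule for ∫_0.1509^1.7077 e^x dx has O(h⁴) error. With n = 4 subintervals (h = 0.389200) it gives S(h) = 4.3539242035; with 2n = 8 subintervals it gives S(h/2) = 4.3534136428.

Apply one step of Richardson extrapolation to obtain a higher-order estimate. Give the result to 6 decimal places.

4.353380

With r = 4 the leading error scales as h^4, so the weight is 2^4 = 16.
16*4.3534136428 = 69.6546182848; subtract 4.3539242035 → 65.3006940813
(16*4.3534136428 − 4.3539242035)/(16 − 1) = 4.3533796054
Gap between inputs: 5.106e-04; correction applied: −0.0000340374.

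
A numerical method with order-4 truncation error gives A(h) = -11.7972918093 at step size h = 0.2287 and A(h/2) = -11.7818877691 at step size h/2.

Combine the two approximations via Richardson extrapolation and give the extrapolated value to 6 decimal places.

Leading term ∝ h^4; use weight 16 = 2^4.
16*(-11.7818877691) = -188.5102043056; (-188.5102043056) − (-11.7972918093) = -176.7129124963
(-176.7129124963) ÷ 15 = -11.7808608331
Correction |R − A(h/2)| = 1.027e-03; gap |A(h/2) − A(h)| = 1.540e-02.

-11.780861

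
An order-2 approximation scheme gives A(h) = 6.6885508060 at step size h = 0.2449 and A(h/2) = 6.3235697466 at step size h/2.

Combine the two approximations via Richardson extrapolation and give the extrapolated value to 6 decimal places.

6.201909

Method order is 2; weight 2^2 = 4.
4·6.3235697466 = 25.2942789864; 25.2942789864 − 6.6885508060 = 18.6057281804
Denominator 4 − 1 = 3.
(4·6.3235697466 − 6.6885508060)/(4 − 1) = 6.2019093935
Shift from A(h/2): −0.1216603531.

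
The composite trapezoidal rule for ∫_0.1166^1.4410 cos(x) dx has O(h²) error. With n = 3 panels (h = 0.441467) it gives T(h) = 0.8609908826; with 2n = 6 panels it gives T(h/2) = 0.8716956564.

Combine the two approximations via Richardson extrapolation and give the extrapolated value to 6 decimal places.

r = 2, so 2^r = 4.
4·0.8716956564 − 0.8609908826 = 2.6257917430
Divide by 2^2 − 1 = 3.
2.6257917430 ÷ 3 = 0.8752639143

0.875264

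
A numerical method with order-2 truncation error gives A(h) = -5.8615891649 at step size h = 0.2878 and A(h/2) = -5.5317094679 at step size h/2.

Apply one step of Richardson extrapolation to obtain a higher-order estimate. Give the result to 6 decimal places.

r = 2, so 2^r = 4.
4 × (-5.5317094679) = -22.1268378716; (-22.1268378716) − (-5.8615891649) = -16.2652487067
(4 × (-5.5317094679) − (-5.8615891649))/(4 − 1) = -5.4217495689

-5.421750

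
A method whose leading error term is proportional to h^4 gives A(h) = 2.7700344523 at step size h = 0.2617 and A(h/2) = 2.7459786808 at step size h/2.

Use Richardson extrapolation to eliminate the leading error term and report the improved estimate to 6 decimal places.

Method order is 4; weight 2^4 = 16.
Weighted: 43.9356588928 − 2.7700344523 = 41.1656244405
41.1656244405 ÷ 15 = 2.7443749627

2.744375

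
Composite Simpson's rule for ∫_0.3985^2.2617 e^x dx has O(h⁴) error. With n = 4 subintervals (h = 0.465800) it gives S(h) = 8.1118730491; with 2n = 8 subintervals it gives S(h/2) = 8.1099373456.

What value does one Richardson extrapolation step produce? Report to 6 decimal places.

8.109808

Order 4 gives 2^r = 16 and 2^r − 1 = 15.
Numerator 16×A(h/2) − A(h) = 16×8.1099373456 − 8.1118730491 = 121.6471244805
Divide by 2^4 − 1 = 15.
R = 121.6471244805/15 = 8.1098082987
Shift from A(h/2): −0.0001290469.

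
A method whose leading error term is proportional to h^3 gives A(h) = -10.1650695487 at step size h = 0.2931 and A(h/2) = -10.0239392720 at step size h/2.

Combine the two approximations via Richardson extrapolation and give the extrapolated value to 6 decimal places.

Order 3 gives 2^r = 8 and 2^r − 1 = 7.
A(h/2) − A(h) = -10.0239392720 − (-10.1650695487) = 0.1411302767
Divide by 2^3 − 1 = 7: 0.1411302767/7 = 0.0201614681
R = A(h/2) + (A(h/2) − A(h))/7 = -10.0239392720 + 0.0201614681 = -10.0037778039

-10.003778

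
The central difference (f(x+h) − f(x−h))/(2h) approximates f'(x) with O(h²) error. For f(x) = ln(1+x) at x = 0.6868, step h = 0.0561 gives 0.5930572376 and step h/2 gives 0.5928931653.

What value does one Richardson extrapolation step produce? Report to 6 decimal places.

Leading term ∝ h^2; use weight 4 = 2^2.
2^2×A(h/2) = 2.3715726612; minus A(h) gives 1.7785154236.
Denominator 4 − 1 = 3.
R = 1.7785154236/3 = 0.5928384745

0.592838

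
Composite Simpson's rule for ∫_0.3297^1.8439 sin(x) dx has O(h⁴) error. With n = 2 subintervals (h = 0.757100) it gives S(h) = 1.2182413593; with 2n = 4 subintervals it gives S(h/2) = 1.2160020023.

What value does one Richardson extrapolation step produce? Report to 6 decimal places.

1.215853

With r = 4 the leading error scales as h^4, so the weight is 2^4 = 16.
16×1.2160020023 − 1.2182413593 = 18.2377906775
Divide by 2^4 − 1 = 15.
(16×1.2160020023 − 1.2182413593)/(16 − 1) = 1.2158527118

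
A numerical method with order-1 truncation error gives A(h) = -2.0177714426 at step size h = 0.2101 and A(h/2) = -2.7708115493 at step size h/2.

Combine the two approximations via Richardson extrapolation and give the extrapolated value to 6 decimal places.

-3.523852

With r = 1 the leading error scales as h^1, so the weight is 2^1 = 2.
2^1 × A(h/2) = -5.5416230986; minus A(h) gives -3.5238516560.
(2 × (-2.7708115493) − (-2.0177714426))/(2 − 1) = -3.5238516560
Gap between inputs: 7.530e-01; correction applied: −0.7530401067.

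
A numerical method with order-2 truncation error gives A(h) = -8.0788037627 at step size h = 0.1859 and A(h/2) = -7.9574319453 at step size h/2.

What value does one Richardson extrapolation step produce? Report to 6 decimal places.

Method order is 2; weight 2^2 = 4.
Top: 4(-7.9574319453) − (-8.0788037627) = -23.7509240185
Divide by 2^2 − 1 = 3.
(-23.7509240185) ÷ 3 = -7.9169746728
Shift from A(h/2): +0.0404572725.

-7.916975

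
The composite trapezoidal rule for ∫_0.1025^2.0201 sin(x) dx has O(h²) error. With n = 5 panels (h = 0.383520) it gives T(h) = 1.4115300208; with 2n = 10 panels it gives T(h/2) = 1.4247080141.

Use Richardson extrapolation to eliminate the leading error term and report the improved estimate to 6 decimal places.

1.429101

With r = 2 the leading error scales as h^2, so the weight is 2^2 = 4.
Top: 4(1.4247080141) − (1.4115300208) = 4.2873020356
4.2873020356 ÷ 3 = 1.4291006785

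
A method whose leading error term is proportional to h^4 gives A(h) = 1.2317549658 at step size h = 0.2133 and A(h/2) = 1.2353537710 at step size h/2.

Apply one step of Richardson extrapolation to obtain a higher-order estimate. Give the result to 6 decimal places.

Error is O(h^4); halving h shrinks it by 2^4 = 16.
2^4·A(h/2) = 19.7656603360; minus A(h) gives 18.5339053702.
R = 18.5339053702/15 = 1.2355936913

1.235594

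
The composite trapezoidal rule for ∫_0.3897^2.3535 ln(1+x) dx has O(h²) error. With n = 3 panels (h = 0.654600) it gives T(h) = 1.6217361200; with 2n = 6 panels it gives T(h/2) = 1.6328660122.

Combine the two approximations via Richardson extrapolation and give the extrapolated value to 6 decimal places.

1.636576

Order 2 gives 2^r = 4 and 2^r − 1 = 3.
Numerator 4 × A(h/2) − A(h) = 4 × 1.6328660122 − 1.6217361200 = 4.9097279288
Divide by 2^2 − 1 = 3.
Extrapolated: 4.9097279288 / 3 = 1.6365759763
Gap between inputs: 1.113e-02; correction applied: +0.0037099641.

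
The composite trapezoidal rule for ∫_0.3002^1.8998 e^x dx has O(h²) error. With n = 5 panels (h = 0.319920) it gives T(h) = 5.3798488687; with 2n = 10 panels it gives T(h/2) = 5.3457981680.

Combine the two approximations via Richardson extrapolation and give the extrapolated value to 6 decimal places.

5.334448

r = 2: numerator weight 4, denominator 3.
4 × 5.3457981680 − 5.3798488687 = 16.0033438033
Denominator 4 − 1 = 3.
16.0033438033 ÷ 3 = 5.3344479344
Gap between inputs: 3.405e-02; correction applied: −0.0113502336.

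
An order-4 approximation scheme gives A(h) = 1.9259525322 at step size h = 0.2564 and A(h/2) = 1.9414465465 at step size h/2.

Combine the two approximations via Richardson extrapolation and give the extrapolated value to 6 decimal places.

1.942479

The method has order 4: 2^4 = 16.
16·1.9414465465 = 31.0631447440; 31.0631447440 − 1.9259525322 = 29.1371922118
(16·1.9414465465 − 1.9259525322)/(16 − 1) = 1.9424794808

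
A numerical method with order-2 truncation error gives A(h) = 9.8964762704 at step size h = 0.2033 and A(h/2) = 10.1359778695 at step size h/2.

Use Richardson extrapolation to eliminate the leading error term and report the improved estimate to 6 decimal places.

Order 2 gives 2^r = 4 and 2^r − 1 = 3.
Top: 4(10.1359778695) − (9.8964762704) = 30.6474352076
Denominator 4 − 1 = 3.
Extrapolated: 30.6474352076 / 3 = 10.2158117359

10.215812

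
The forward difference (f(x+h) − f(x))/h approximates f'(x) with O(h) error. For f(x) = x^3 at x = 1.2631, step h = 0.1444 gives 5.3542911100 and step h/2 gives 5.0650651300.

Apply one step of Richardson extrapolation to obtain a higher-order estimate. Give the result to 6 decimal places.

4.775839

Error is O(h^1); halving h shrinks it by 2^1 = 2.
2·5.0650651300 = 10.1301302600; 10.1301302600 − 5.3542911100 = 4.7758391500
4.7758391500 ÷ 1 = 4.7758391500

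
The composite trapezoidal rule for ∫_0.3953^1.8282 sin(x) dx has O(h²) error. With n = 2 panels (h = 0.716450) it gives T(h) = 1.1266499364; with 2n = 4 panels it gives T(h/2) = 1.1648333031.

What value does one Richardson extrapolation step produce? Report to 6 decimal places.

1.177561

With r = 2 the leading error scales as h^2, so the weight is 2^2 = 4.
Top: 4(1.1648333031) − (1.1266499364) = 3.5326832760
Denominator 4 − 1 = 3.
3.5326832760 ÷ 3 = 1.1775610920
Gap between inputs: 3.818e-02; correction applied: +0.0127277889.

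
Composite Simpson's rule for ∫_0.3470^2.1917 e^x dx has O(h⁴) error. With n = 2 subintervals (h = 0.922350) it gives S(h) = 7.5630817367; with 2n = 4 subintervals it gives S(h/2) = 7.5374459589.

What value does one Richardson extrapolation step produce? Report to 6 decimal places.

Leading term ∝ h^4; use weight 16 = 2^4.
Top: 16(7.5374459589) − (7.5630817367) = 113.0360536057
(16*7.5374459589 − 7.5630817367)/(16 − 1) = 7.5357369070

7.535737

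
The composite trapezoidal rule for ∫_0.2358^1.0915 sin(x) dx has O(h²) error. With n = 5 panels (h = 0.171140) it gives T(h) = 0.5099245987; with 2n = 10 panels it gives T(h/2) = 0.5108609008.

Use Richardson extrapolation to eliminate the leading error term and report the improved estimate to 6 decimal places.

0.511173

r = 2, so 2^r = 4.
4×0.5108609008 − 0.5099245987 = 1.5335190045
Extrapolated: 1.5335190045 / 3 = 0.5111730015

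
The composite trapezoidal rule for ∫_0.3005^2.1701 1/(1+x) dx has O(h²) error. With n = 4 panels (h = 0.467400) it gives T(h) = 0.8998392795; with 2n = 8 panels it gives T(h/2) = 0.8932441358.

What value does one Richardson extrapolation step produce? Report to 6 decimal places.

Error is O(h^2); halving h shrinks it by 2^2 = 4.
A(h/2) − A(h) = 0.8932441358 − 0.8998392795 = -0.0065951437
Divide by 2^2 − 1 = 3: (-0.0065951437)/3 = -0.0021983812
R = 0.8932441358 − 0.0021983812 = 0.8910457546

0.891046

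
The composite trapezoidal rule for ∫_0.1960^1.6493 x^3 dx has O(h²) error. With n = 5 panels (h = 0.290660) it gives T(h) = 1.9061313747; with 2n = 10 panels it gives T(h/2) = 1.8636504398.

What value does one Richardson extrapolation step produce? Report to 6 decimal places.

1.849490

Leading term ∝ h^2; use weight 4 = 2^2.
Numerator 4×A(h/2) − A(h) = 4×1.8636504398 − 1.9061313747 = 5.5484703845
Denominator 4 − 1 = 3.
Extrapolated: 5.5484703845 / 3 = 1.8494901282
Shift from A(h/2): −0.0141603116.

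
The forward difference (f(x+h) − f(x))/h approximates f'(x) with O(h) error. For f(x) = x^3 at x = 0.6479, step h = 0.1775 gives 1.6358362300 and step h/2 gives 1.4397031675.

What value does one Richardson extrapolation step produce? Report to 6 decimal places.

r = 1, so 2^r = 2.
2*1.4397031675 = 2.8794063350; subtract 1.6358362300 → 1.2435701050
Denominator 2 − 1 = 1.
Extrapolated: 1.2435701050 / 1 = 1.2435701050
Gap between inputs: 1.961e-01; correction applied: −0.1961330625.

1.243570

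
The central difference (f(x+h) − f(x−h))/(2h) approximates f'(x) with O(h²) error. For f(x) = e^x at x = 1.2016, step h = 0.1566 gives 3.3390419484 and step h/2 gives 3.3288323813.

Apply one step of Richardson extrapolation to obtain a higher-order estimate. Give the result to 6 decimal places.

Method order is 2; weight 2^2 = 4.
4*3.3288323813 = 13.3153295252; subtract 3.3390419484 → 9.9762875768
Denominator 4 − 1 = 3.
So the Richardson estimate is 3.3254291923.
Correction |R − A(h/2)| = 3.403e-03; gap |A(h/2) − A(h)| = 1.021e-02.

3.325429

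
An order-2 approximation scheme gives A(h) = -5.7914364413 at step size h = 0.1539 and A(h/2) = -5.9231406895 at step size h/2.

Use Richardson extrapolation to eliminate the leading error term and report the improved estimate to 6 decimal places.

Order 2 gives 2^r = 4 and 2^r − 1 = 3.
4·(-5.9231406895) = -23.6925627580; (-23.6925627580) − (-5.7914364413) = -17.9011263167
Divide by 2^2 − 1 = 3.
R = (-17.9011263167)/3 = -5.9670421056

-5.967042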